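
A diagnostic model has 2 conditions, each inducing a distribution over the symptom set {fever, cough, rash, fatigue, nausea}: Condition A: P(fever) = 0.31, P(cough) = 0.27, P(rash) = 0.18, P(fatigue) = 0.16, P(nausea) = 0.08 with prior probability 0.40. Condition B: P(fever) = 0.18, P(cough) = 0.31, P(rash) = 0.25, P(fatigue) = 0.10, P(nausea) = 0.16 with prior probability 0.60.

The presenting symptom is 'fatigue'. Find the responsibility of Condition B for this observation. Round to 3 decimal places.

0.484

By Bayes' theorem, P(k | x) = π_k f_k(x) / Σ_j π_j f_j(x).
Evaluate each component's likelihood at the observed value:
  L_A = P(fatigue | comp) = 0.16
  L_B = P(fatigue | comp) = 0.10
Multiply by the mixture weights:
  π_A·L_A = 0.40 × 0.16 = 0.064
  π_B·L_B = 0.60 × 0.1 = 0.06
Marginal: 0.064 + 0.06 = 0.124
P(Condition B | the observation) ≈ 0.484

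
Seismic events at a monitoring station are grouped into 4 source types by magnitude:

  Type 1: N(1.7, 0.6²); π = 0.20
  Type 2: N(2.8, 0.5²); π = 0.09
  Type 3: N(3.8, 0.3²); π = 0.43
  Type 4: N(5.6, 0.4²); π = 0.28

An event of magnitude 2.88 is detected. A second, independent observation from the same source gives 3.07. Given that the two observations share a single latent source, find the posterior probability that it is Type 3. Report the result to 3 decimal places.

0.007

By Bayes' theorem, P(k | x) = w_k f_k(x) / Σ_j w_j f_j(x).
Since both observations come from the same component, the likelihood for component k is f_k(x₁)·f_k(x₂).
  p_1 = [0.096135] × [0.0490498] = 0.00471541
  p_2 = [0.787737] × [0.689636] = 0.543252
  p_3 = [0.0120681] × [0.0688709] = 0.000831143
  p_4 = [9.0774e-11] × [2.04993e-09] = 1.8608e-19
Multiply by the mixture weights:
  w_1·p_1 = 0.20 × 0.00471541 = 0.000943081
  w_2·p_2 = 0.09 × 0.543252 = 0.0488926
  w_3·p_3 = 0.43 × 0.000831143 = 0.000357391
  w_4·p_4 = 0.28 × 1.8608e-19 = 5.21025e-20
Sum: 0.000943081 + 0.0488926 + 0.000357391 + 5.21025e-20 = 0.0501931
Responsibility of Type 3: 0.000357391 / 0.0501931 ≈ 0.007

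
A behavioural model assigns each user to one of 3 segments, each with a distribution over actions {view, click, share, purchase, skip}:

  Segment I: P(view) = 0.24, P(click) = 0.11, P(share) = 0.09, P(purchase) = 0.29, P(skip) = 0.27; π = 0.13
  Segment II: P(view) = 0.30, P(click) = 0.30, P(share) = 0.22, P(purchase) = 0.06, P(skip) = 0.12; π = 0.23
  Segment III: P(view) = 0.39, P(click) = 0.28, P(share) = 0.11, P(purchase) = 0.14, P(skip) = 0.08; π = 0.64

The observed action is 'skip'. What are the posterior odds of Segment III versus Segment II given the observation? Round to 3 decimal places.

1.855

Since P(k|x) ∝ π_k f_k(x), the posterior odds are π_i f_i(x) / (π_j f_j(x)).
Component likelihoods at x = 'skip':
  f_I = P(skip | comp) = 0.27
  f_II = P(skip | comp) = 0.12
  f_III = P(skip | comp) = 0.08
Posterior odds = (π_III·f_III) / (π_II·f_II) = (0.64·0.08) / (0.23·0.12) = 0.0512 / 0.0276 ≈ 1.855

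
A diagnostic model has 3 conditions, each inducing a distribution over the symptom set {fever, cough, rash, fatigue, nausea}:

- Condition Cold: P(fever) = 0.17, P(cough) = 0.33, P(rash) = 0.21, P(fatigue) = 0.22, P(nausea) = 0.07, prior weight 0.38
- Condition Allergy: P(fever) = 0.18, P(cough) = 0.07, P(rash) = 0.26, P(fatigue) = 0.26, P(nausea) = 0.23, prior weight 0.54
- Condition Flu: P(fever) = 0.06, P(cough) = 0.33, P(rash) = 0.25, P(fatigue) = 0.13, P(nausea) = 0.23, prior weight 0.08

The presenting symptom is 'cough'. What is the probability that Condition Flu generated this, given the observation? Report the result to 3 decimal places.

0.139

Posterior ∝ prior × likelihood, so P(k | x) ∝ w_k f_k(x); normalise over all components.
Component likelihoods at x = 'cough':
  L_Cold = 0.33
  L_Allergy = 0.07
  L_Flu = 0.33
Multiply by the mixture weights:
  w_Cold·L_Cold = 0.38 × 0.33 = 0.1254
  w_Allergy·L_Allergy = 0.54 × 0.07 = 0.0378
  w_Flu·L_Flu = 0.08 × 0.33 = 0.0264
Normaliser: 0.1254 + 0.0378 + 0.0264 = 0.1896
P(Condition Flu | x) ≈ 0.139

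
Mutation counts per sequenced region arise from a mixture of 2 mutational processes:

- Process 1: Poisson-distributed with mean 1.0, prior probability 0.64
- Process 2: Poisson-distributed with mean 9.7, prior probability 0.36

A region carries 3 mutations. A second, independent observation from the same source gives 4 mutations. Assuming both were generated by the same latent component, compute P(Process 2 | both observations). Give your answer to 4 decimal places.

0.1120

Apply Bayes' rule: the posterior for each component is proportional to its prior times its likelihood at x.
Since both observations come from the same component, the likelihood for component k is f_k(x₁)·f_k(x₂).
  L_1 = [0.0613132] × [0.0153283] = 0.000939828
  L_2 = [0.00932197] × [0.0226058] = 0.00021073
Unnormalised posteriors:
  π_1·L_1 = 0.64 × 0.000939828 = 0.00060149
  π_2·L_2 = 0.36 × 0.00021073 = 7.58629e-05
Evidence: 0.00060149 + 7.58629e-05 = 0.000677353
P(Process 2 | data) = 7.58629e-05 / 0.000677353 ≈ 0.1120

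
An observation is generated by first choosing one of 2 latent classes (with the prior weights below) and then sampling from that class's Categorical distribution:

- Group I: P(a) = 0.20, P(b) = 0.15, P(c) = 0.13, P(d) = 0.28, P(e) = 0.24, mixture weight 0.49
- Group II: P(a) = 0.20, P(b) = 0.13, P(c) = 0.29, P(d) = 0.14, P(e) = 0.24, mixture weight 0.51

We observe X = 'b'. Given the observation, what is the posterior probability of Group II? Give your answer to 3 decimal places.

0.474

By Bayes' theorem, P(k | x) = π_k f_k(x) / Σ_j π_j f_j(x).
Categorical probabilities:
  L_I = P(b | comp) = 0.15
  L_II = P(b | comp) = 0.13
Weight by the priors:
  π_I·L_I = 0.49 × 0.15 = 0.0735
  π_II·L_II = 0.51 × 0.13 = 0.0663
Evidence: 0.0735 + 0.0663 = 0.1398
P(Group II | 'b') ≈ 0.474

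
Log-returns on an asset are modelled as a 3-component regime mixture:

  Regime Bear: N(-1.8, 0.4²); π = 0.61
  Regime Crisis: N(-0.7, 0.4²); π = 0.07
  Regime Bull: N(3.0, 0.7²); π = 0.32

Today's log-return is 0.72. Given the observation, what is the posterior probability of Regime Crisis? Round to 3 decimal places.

0.124

The responsibility of component k is P(Z=k) f_k(x) divided by Σ_j P(Z=j) f_j(x).
Evaluate each component's likelihood at the observed value:
  f_Bear = (1/(0.4·√(2π)))·exp(−(0.72−-1.8)²/(2·0.4²)) = 0.997356·exp(-19.84500) = 2.40036e-09
  f_Crisis = (1/(0.4·√(2π)))·exp(−(0.72−-0.7)²/(2·0.4²)) = 0.997356·exp(-6.30125) = 0.00182916
  f_Bull = (1/(0.7·√(2π)))·exp(−(0.72−3.0)²/(2·0.7²)) = 0.569918·exp(-5.30449) = 0.00283205
Prior × likelihood for each component:
  P(Z=Bear)·f_Bear = 0.61 × 2.40036e-09 = 1.46422e-09
  P(Z=Crisis)·f_Crisis = 0.07 × 0.00182916 = 0.000128041
  P(Z=Bull)·f_Bull = 0.32 × 0.00283205 = 0.000906257
Marginal: 1.46422e-09 + 0.000128041 + 0.000906257 = 0.0010343
So the posterior for Regime Crisis is 0.000128041 / 0.0010343 ≈ 0.124.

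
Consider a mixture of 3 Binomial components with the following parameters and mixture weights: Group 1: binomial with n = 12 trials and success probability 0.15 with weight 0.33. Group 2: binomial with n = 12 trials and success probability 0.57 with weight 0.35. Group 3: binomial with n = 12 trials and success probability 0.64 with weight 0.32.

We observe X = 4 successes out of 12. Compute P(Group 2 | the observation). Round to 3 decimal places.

0.416

P(component k | x) = P(Z=k)·f_k(x) / marginal(x), where marginal(x) = Σ_j P(Z=j)·f_j(x).
Component likelihoods at x = 4 successes out of 12:
  L_1 = C(12,4)·0.15^4·0.85^8 = 495·0.00050625·0.272491 = 0.0682844
  L_2 = C(12,4)·0.57^4·0.43^8 = 495·0.10556·0.00116882 = 0.0610734
  L_3 = C(12,4)·0.64^4·0.36^8 = 495·0.167772·0.000282111 = 0.0234285
Weight by the priors:
  P(Z=1)·L_1 = 0.33 × 0.0682844 = 0.0225339
  P(Z=2)·L_2 = 0.35 × 0.0610734 = 0.0213757
  P(Z=3)·L_3 = 0.32 × 0.0234285 = 0.00749713
Denominator: 0.0225339 + 0.0213757 + 0.00749713 = 0.0514067
Responsibility of Group 2: 0.0213757 / 0.0514067 ≈ 0.416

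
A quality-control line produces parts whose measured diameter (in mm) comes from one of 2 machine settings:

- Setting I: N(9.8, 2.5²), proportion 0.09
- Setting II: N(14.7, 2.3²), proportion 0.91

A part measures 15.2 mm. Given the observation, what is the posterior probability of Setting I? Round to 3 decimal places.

0.009

Posterior ∝ prior × likelihood, so P(k | x) ∝ P(Z=k) f_k(x); normalise over all components.
Evaluate each component's likelihood at the observed value:
  p_I = 0.0154827
  p_II = 0.169403
Prior × likelihood for each component:
  P(Z=I)·p_I = 0.09 × 0.0154827 = 0.00139345
  P(Z=II)·p_II = 0.91 × 0.169403 = 0.154156
Normaliser: 0.00139345 + 0.154156 = 0.15555
P(Setting I | x) = 0.00139345 / 0.15555 ≈ 0.009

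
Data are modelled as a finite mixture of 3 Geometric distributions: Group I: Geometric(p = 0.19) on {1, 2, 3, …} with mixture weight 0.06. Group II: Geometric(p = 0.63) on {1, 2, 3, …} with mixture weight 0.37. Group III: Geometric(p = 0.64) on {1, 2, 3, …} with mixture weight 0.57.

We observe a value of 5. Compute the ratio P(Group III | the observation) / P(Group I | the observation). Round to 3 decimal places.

Posterior odds = (w_i f_i(x)) / (w_j f_j(x)); the normalising sum cancels.
Evaluate each component's likelihood at the observed value:
  f_I = 0.19·(1−0.19)^4 = 0.19·0.430467 = 0.0817888
  f_II = 0.63·(1−0.63)^4 = 0.63·0.0187416 = 0.0118072
  f_III = 0.64·(1−0.64)^4 = 0.64·0.0167962 = 0.0107495
Odds = (0.57/0.06) × (0.0107495/0.0817888) = 9.5 × 0.131431 ≈ 1.249

1.249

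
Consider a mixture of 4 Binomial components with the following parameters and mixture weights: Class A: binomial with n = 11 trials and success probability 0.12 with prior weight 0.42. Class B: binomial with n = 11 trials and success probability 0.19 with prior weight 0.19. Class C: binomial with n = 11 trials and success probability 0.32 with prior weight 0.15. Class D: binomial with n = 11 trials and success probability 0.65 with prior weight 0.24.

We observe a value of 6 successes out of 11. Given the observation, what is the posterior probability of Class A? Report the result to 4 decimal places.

0.0054

By Bayes' theorem, P(k | x) = π_k f_k(x) / Σ_j π_j f_j(x).
Component likelihoods at x = 6 successes out of 11:
  p_A = 0.000728019
  p_B = 0.00757859
  p_C = 0.0721251
  p_D = 0.183005
Multiply by the mixture weights:
  π_A·p_A = 0.42 × 0.000728019 = 0.000305768
  π_B·p_B = 0.19 × 0.00757859 = 0.00143993
  π_C·p_C = 0.15 × 0.0721251 = 0.0108188
  π_D·p_D = 0.24 × 0.183005 = 0.0439211
Normaliser: 0.000305768 + 0.00143993 + 0.0108188 + 0.0439211 = 0.0564856
Responsibility of Class A: 0.000305768 / 0.0564856 ≈ 0.0054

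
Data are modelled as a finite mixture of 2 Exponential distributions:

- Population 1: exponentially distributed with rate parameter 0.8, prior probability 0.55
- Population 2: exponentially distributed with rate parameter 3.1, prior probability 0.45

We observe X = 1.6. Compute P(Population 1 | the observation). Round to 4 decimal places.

By Bayes' theorem, P(k | x) = π_k f_k(x) / Σ_j π_j f_j(x).
Component likelihoods at x = 1.6:
  f_1 = 0.8·e^(−0.8·1.6) = 0.8·e^(−1.2800) = 0.22243
  f_2 = 3.1·e^(−3.1·1.6) = 3.1·e^(−4.9600) = 0.0217401
Multiply by the mixture weights:
  π_1·f_1 = 0.55 × 0.22243 = 0.122336
  π_2·f_2 = 0.45 × 0.0217401 = 0.00978303
Evidence: 0.122336 + 0.00978303 = 0.132119
So the posterior for Population 1 is 0.122336 / 0.132119 ≈ 0.9260.

0.9260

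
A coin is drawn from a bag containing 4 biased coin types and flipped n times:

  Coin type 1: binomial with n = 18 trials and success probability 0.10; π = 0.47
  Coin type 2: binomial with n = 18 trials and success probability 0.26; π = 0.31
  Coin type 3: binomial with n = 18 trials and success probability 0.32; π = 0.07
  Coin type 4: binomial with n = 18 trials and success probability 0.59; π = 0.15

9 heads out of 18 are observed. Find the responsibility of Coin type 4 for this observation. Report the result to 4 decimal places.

0.6927

By Bayes' theorem, P(k | x) = π_k f_k(x) / Σ_j π_j f_j(x).
Binomial probabilities:
  f_1 = 1.88364e-05
  f_2 = 0.0175655
  f_3 = 0.0531796
  f_4 = 0.137892
Weight by the priors:
  π_1·f_1 = 0.47 × 1.88364e-05 = 8.8531e-06
  π_2·f_2 = 0.31 × 0.0175655 = 0.00544531
  π_3·f_3 = 0.07 × 0.0531796 = 0.00372257
  π_4·f_4 = 0.15 × 0.137892 = 0.0206837
Denominator: 8.8531e-06 + 0.00544531 + 0.00372257 + 0.0206837 = 0.0298605
P(Coin type 4 | x) ≈ 0.6927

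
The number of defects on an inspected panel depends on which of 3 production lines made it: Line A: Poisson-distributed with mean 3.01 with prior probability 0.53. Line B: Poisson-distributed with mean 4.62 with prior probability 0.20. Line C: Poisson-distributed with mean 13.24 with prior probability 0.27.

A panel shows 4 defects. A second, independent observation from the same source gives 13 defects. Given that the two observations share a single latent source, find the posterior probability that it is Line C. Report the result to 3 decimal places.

0.714

The responsibility of component k is π_k f_k(x) divided by Σ_j π_j f_j(x).
Since both observations come from the same component, the likelihood for component k is f_k(x₁)·f_k(x₂).
  f_A = [e^(−3.01)·3.01^4/4! = 0.168589] × [1.31782e-05] = 2.2217e-06
  f_B = [e^(−4.62)·4.62^4/4! = 0.187032] × [0.000691234] = 0.000129283
  f_C = [e^(−13.24)·13.24^4/4! = 0.00227657] × [0.109699] = 0.000249739
Multiply by the mixture weights:
  π_A·f_A = 0.53 × 2.2217e-06 = 1.1775e-06
  π_B·f_B = 0.20 × 0.000129283 = 2.58566e-05
  π_C·f_C = 0.27 × 0.000249739 = 6.74295e-05
Sum: 1.1775e-06 + 2.58566e-05 + 6.74295e-05 = 9.44636e-05
So the posterior for Line C is 6.74295e-05 / 9.44636e-05 ≈ 0.714.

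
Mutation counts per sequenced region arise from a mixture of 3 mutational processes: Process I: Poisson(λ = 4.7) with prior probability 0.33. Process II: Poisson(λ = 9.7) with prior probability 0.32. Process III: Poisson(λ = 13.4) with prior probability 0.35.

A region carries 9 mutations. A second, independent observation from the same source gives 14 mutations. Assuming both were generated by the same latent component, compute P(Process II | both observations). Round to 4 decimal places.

0.4694

The responsibility of component k is P(Z=k) f_k(x) divided by Σ_j P(Z=j) f_j(x).
Since both observations come from the same component, the likelihood for component k is f_k(x₁)·f_k(x₂).
  f_I = [e^(−4.7)·4.7^9/9! = 0.02805] × [0.00026778] = 7.51123e-06
  f_II = [e^(−9.7)·9.7^9/9! = 0.128388] × [0.0458923] = 0.00589204
  f_III = [e^(−13.4)·13.4^9/9! = 0.0581613] × [0.104595] = 0.00608341
Prior × likelihood for each component:
  P(Z=I)·f_I = 0.33 × 7.51123e-06 = 2.47871e-06
  P(Z=II)·f_II = 0.32 × 0.00589204 = 0.00188545
  P(Z=III)·f_III = 0.35 × 0.00608341 = 0.00212919
Sum: 2.47871e-06 + 0.00188545 + 0.00212919 = 0.00401712
So the posterior for Process II is 0.00188545 / 0.00401712 ≈ 0.4694.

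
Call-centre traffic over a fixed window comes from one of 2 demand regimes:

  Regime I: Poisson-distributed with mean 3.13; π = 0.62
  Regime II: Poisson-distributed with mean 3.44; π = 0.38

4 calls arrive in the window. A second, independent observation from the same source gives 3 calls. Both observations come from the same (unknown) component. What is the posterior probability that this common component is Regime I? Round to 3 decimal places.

By Bayes' theorem, P(k | x) = π_k f_k(x) / Σ_j π_j f_j(x).
Since both observations come from the same component, the likelihood for component k is f_k(x₁)·f_k(x₂).
  f_I = [e^(−3.13)·3.13^4/4! = 0.174833] × [0.223429] = 0.0390629
  f_II = [e^(−3.44)·3.44^4/4! = 0.18709] × [0.217546] = 0.0407006
Prior × likelihood for each component:
  π_I·f_I = 0.62 × 0.0390629 = 0.024219
  π_II·f_II = 0.38 × 0.0407006 = 0.0154662
Sum: 0.024219 + 0.0154662 = 0.0396852
P(Regime I | data) = 0.024219 / 0.0396852 ≈ 0.610

0.610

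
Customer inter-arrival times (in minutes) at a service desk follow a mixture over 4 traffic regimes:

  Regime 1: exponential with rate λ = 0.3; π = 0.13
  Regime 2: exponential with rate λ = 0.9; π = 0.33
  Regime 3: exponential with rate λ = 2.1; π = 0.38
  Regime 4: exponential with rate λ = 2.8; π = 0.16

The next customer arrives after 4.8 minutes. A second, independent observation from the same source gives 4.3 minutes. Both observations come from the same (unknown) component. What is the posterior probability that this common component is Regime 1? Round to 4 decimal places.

Posterior ∝ prior × likelihood, so P(k | x) ∝ P(Z=k) f_k(x); normalise over all components.
Since both observations come from the same component, the likelihood for component k is f_k(x₁)·f_k(x₂).
  L_1 = [0.3·e^(−0.3·4.8) = 0.3·e^(−1.4400) = 0.0710783] × [0.0825812] = 0.00586974
  L_2 = [0.9·e^(−0.9·4.8) = 0.9·e^(−4.3200) = 0.0119699] × [0.0187725] = 0.000224705
  L_3 = [2.1·e^(−2.1·4.8) = 2.1·e^(−10.0800) = 8.80098e-05] × [0.000251501] = 2.21346e-08
  L_4 = [2.8·e^(−2.8·4.8) = 2.8·e^(−13.4400) = 4.07606e-06] × [1.65292e-05] = 6.73741e-11
Multiply by the mixture weights:
  P(Z=1)·L_1 = 0.13 × 0.00586974 = 0.000763066
  P(Z=2)·L_2 = 0.33 × 0.000224705 = 7.41527e-05
  P(Z=3)·L_3 = 0.38 × 2.21346e-08 = 8.41114e-09
  P(Z=4)·L_4 = 0.16 × 6.73741e-11 = 1.07798e-11
Evidence: 0.000763066 + 7.41527e-05 + 8.41114e-09 + 1.07798e-11 = 0.000837227
P(Regime 1 | x) ≈ 0.9114

0.9114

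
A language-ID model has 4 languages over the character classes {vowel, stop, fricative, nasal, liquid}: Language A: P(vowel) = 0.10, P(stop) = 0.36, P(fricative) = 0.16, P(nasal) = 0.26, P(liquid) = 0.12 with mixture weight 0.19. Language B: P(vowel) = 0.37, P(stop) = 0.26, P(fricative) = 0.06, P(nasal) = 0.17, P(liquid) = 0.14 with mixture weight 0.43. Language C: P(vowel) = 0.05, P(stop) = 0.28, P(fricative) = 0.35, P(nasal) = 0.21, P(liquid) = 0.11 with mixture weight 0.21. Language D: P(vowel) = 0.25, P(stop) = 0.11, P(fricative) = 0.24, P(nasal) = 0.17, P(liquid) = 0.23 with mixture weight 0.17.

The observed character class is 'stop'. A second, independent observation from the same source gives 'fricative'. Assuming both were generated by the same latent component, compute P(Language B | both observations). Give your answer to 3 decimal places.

By Bayes' theorem, P(k | x) = π_k f_k(x) / Σ_j π_j f_j(x).
Since both observations come from the same component, the likelihood for component k is f_k(x₁)·f_k(x₂).
  p_A = [P(stop | comp) = 0.36] × [0.16] = 0.0576
  p_B = [P(stop | comp) = 0.26] × [0.06] = 0.0156
  p_C = [P(stop | comp) = 0.28] × [0.35] = 0.098
  p_D = [P(stop | comp) = 0.11] × [0.24] = 0.0264
Multiply by the mixture weights:
  π_A·p_A = 0.19 × 0.0576 = 0.010944
  π_B·p_B = 0.43 × 0.0156 = 0.006708
  π_C·p_C = 0.21 × 0.098 = 0.02058
  π_D·p_D = 0.17 × 0.0264 = 0.004488
Evidence: 0.010944 + 0.006708 + 0.02058 + 0.004488 = 0.04272
P(Language B | x) ≈ 0.157

0.157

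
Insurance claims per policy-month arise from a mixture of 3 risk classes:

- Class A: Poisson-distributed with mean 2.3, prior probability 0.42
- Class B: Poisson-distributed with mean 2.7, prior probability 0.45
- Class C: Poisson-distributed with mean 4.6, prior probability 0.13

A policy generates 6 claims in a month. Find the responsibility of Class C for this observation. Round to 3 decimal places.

0.408

Apply Bayes' rule: the posterior for each component is proportional to its prior times its likelihood at x.
Evaluate each component's likelihood at the observed value:
  p_A = 0.0206138
  p_B = 0.0361622
  p_C = 0.13227
Unnormalised posteriors:
  π_A·p_A = 0.42 × 0.0206138 = 0.00865778
  π_B·p_B = 0.45 × 0.0361622 = 0.016273
  π_C·p_C = 0.13 × 0.13227 = 0.017195
Evidence: 0.00865778 + 0.016273 + 0.017195 = 0.0421258
So the posterior for Class C is 0.017195 / 0.0421258 ≈ 0.408.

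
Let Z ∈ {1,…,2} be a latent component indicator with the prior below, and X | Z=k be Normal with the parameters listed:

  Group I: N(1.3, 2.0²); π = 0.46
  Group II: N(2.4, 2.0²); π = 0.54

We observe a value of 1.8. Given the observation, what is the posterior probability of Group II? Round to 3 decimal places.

0.537

P(component k | x) = P(Z=k)·f_k(x) / marginal(x), where marginal(x) = Σ_j P(Z=j)·f_j(x).
Evaluate each component's likelihood at the observed value:
  p_I = (1/(2.0·√(2π)))·exp(−(1.8−1.3)²/(2·2.0²)) = 0.199471·exp(-0.03125) = 0.193334
  p_II = (1/(2.0·√(2π)))·exp(−(1.8−2.4)²/(2·2.0²)) = 0.199471·exp(-0.04500) = 0.190694
Weight by the priors:
  P(Z=I)·p_I = 0.46 × 0.193334 = 0.0889337
  P(Z=II)·p_II = 0.54 × 0.190694 = 0.102975
Denominator: 0.0889337 + 0.102975 = 0.191908
P(Group II | x) = 0.102975 / 0.191908 ≈ 0.537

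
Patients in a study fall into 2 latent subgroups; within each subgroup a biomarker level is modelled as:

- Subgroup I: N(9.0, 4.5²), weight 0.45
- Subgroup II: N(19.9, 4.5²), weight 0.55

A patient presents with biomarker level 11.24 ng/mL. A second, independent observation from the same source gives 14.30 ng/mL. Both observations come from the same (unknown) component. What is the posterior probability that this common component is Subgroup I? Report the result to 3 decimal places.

0.833

P(component k | x) = π_k·f_k(x) / marginal(x), where marginal(x) = Σ_j π_j·f_j(x).
Since both observations come from the same component, the likelihood for component k is f_k(x₁)·f_k(x₂).
  p_I = [0.0783235] × [0.0443077] = 0.00347034
  p_II = [0.0139154] × [0.0408709] = 0.000568735
Weight by the priors:
  π_I·p_I = 0.45 × 0.00347034 = 0.00156165
  π_II·p_II = 0.55 × 0.000568735 = 0.000312804
Denominator: 0.00156165 + 0.000312804 = 0.00187446
P(Subgroup I | data) = 0.00156165 / 0.00187446 ≈ 0.833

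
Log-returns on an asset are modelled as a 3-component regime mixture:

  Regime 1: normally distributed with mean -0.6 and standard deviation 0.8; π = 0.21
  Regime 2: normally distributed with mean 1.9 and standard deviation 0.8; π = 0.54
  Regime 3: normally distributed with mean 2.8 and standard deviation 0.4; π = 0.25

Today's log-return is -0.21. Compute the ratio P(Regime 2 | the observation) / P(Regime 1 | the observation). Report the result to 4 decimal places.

0.0894

Since P(k|x) ∝ π_k f_k(x), the posterior odds are π_i f_i(x) / (π_j f_j(x)).
Evaluate each component's likelihood at the observed value:
  f_1 = (1/(0.8·√(2π)))·exp(−(-0.21−-0.6)²/(2·0.8²)) = 0.498678·exp(-0.11883) = 0.442806
  f_2 = (1/(0.8·√(2π)))·exp(−(-0.21−1.9)²/(2·0.8²)) = 0.498678·exp(-3.47820) = 0.0153906
  f_3 = (1/(0.4·√(2π)))·exp(−(-0.21−2.8)²/(2·0.4²)) = 0.997356·exp(-28.31281) = 5.04373e-13
Odds = (0.54/0.21) × (0.0153906/0.442806) = 2.57143 × 0.034757 ≈ 0.0894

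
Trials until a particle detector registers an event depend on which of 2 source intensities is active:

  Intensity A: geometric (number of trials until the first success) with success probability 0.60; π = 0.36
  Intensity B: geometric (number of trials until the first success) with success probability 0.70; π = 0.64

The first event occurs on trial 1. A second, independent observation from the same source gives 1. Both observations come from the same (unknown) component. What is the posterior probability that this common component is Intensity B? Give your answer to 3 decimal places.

By Bayes' theorem, P(k | x) = w_k f_k(x) / Σ_j w_j f_j(x).
Since both observations come from the same component, the likelihood for component k is f_k(x₁)·f_k(x₂).
  f_A = [0.60·(1−0.60)^0 = 0.60·1 = 0.6] × [0.6] = 0.36
  f_B = [0.70·(1−0.70)^0 = 0.70·1 = 0.7] × [0.7] = 0.49
Multiply by the mixture weights:
  w_A·f_A = 0.36 × 0.36 = 0.1296
  w_B·f_B = 0.64 × 0.49 = 0.3136
Sum: 0.1296 + 0.3136 = 0.4432
P(Intensity B | x) = 0.3136 / 0.4432 ≈ 0.708

0.708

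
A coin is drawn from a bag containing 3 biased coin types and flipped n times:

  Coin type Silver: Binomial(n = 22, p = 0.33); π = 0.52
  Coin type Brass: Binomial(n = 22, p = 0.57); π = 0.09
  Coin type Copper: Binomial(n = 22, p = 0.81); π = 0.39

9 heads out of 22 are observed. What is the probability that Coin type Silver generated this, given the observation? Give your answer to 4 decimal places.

0.9307

Posterior ∝ prior × likelihood, so P(k | x) ∝ π_k f_k(x); normalise over all components.
Evaluate each component's likelihood at the observed value:
  p_Silver = C(22,9)·0.33^9·0.67^13 = 497420·4.64115e-05·0.00548242 = 0.126567
  p_Brass = C(22,9)·0.57^9·0.43^13 = 497420·0.00635146·1.71826e-05 = 0.0542859
  p_Copper = C(22,9)·0.81^9·0.19^13 = 497420·0.150095·4.2053e-10 = 3.13968e-05
Prior × likelihood for each component:
  π_Silver·p_Silver = 0.52 × 0.126567 = 0.0658149
  π_Brass·p_Brass = 0.09 × 0.0542859 = 0.00488573
  π_Copper·p_Copper = 0.39 × 3.13968e-05 = 1.22447e-05
Denominator: 0.0658149 + 0.00488573 + 1.22447e-05 = 0.0707129
So the posterior for Coin type Silver is 0.0658149 / 0.0707129 ≈ 0.9307.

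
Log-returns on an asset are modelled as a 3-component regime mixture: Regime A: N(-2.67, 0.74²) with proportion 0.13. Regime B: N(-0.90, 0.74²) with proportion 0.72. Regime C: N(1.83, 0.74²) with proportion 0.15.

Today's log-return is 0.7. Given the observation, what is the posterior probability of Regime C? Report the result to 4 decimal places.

Posterior ∝ prior × likelihood, so P(k | x) ∝ π_k f_k(x); normalise over all components.
Component likelihoods at x = 0.7:
  p_A = (1/(0.74·√(2π)))·exp(−(0.7−-2.67)²/(2·0.74²)) = 0.539111·exp(-10.36970) = 1.69111e-05
  p_B = (1/(0.74·√(2π)))·exp(−(0.7−-0.90)²/(2·0.74²)) = 0.539111·exp(-2.33747) = 0.0520627
  p_C = (1/(0.74·√(2π)))·exp(−(0.7−1.83)²/(2·0.74²)) = 0.539111·exp(-1.16591) = 0.168009
Weight by the priors:
  π_A·p_A = 0.13 × 1.69111e-05 = 2.19845e-06
  π_B·p_B = 0.72 × 0.0520627 = 0.0374852
  π_C·p_C = 0.15 × 0.168009 = 0.0252013
Denominator: 2.19845e-06 + 0.0374852 + 0.0252013 = 0.0626887
So the posterior for Regime C is 0.0252013 / 0.0626887 ≈ 0.4020.

0.4020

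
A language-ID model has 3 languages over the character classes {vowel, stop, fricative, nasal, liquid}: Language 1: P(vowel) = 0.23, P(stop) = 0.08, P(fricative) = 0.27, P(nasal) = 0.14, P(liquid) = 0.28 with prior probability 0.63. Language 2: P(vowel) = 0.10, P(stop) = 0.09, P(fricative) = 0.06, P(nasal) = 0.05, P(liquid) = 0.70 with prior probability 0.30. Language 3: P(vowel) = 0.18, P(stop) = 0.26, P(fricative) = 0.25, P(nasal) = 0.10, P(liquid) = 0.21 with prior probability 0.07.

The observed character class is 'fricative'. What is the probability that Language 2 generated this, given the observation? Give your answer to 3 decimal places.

0.088

Posterior ∝ prior × likelihood, so P(k | x) ∝ π_k f_k(x); normalise over all components.
Categorical probabilities:
  p_1 = 0.27
  p_2 = 0.06
  p_3 = 0.25
Unnormalised posteriors:
  π_1·p_1 = 0.63 × 0.27 = 0.1701
  π_2·p_2 = 0.30 × 0.06 = 0.018
  π_3·p_3 = 0.07 × 0.25 = 0.0175
Denominator: 0.1701 + 0.018 + 0.0175 = 0.2056
P(Language 2 | the observation) = 0.018 / 0.2056 ≈ 0.088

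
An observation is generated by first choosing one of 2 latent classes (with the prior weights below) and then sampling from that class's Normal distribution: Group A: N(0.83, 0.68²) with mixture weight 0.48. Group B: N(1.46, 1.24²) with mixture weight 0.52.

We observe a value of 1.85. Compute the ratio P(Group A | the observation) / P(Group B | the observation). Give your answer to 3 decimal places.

The posterior odds equal the prior odds times the likelihood ratio: (π_i/π_j)·(f_i(x)/f_j(x)).
Component likelihoods at x = 1.85:
  f_A = (1/(0.68·√(2π)))·exp(−(1.85−0.83)²/(2·0.68²)) = 0.586680·exp(-1.12500) = 0.190467
  f_B = (1/(1.24·√(2π)))·exp(−(1.85−1.46)²/(2·1.24²)) = 0.321728·exp(-0.04946) = 0.306202
Odds = (0.48/0.52) × (0.190467/0.306202) = 0.923077 × 0.622031 ≈ 0.574

0.574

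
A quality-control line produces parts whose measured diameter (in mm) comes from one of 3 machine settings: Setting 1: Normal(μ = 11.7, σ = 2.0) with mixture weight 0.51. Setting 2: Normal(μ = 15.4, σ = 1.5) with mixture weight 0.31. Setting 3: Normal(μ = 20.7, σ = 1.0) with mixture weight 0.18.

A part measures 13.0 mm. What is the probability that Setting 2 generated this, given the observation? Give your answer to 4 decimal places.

P(component k | x) = w_k·f_k(x) / marginal(x), where marginal(x) = Σ_j w_j·f_j(x).
Component likelihoods at x = 13.0 mm:
  p_1 = (1/(2.0·√(2π)))·exp(−(13.0−11.7)²/(2·2.0²)) = 0.199471·exp(-0.21125) = 0.161486
  p_2 = (1/(1.5·√(2π)))·exp(−(13.0−15.4)²/(2·1.5²)) = 0.265962·exp(-1.28000) = 0.0739472
  p_3 = (1/(1.0·√(2π)))·exp(−(13.0−20.7)²/(2·1.0²)) = 0.398942·exp(-29.64500) = 5.32415e-14
Multiply by the mixture weights:
  w_1·p_1 = 0.51 × 0.161486 = 0.082358
  w_2·p_2 = 0.31 × 0.0739472 = 0.0229236
  w_3·p_3 = 0.18 × 5.32415e-14 = 9.58347e-15
Marginal: 0.082358 + 0.0229236 + 9.58347e-15 = 0.105282
P(Setting 2 | the observation) ≈ 0.2177

0.2177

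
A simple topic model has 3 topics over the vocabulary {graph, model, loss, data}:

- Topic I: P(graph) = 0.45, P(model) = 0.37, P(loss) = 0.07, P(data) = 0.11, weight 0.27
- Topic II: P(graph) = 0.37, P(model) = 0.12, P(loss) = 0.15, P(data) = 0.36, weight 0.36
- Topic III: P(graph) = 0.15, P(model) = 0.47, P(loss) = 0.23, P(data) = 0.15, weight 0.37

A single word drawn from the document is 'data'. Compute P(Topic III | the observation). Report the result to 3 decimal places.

Posterior ∝ prior × likelihood, so P(k | x) ∝ π_k f_k(x); normalise over all components.
Evaluate each component's likelihood at the observed value:
  f_I = 0.11
  f_II = 0.36
  f_III = 0.15
Weight by the priors:
  π_I·f_I = 0.27 × 0.11 = 0.0297
  π_II·f_II = 0.36 × 0.36 = 0.1296
  π_III·f_III = 0.37 × 0.15 = 0.0555
Denominator: 0.0297 + 0.1296 + 0.0555 = 0.2148
So the posterior for Topic III is 0.0555 / 0.2148 ≈ 0.258.

0.258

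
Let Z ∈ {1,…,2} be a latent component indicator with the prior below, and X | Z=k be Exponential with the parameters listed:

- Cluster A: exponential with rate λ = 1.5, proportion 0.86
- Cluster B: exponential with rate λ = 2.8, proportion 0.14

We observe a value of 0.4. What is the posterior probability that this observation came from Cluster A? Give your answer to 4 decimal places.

By Bayes' theorem, P(k | x) = P(Z=k) f_k(x) / Σ_j P(Z=j) f_j(x).
Evaluate each component's likelihood at the observed value:
  f_A = 1.5·e^(−1.5·0.4) = 1.5·e^(−0.6000) = 0.823217
  f_B = 2.8·e^(−2.8·0.4) = 2.8·e^(−1.1200) = 0.913583
Multiply by the mixture weights:
  P(Z=A)·f_A = 0.86 × 0.823217 = 0.707967
  P(Z=B)·f_B = 0.14 × 0.913583 = 0.127902
Denominator: 0.707967 + 0.127902 = 0.835869
Responsibility of Cluster A: 0.707967 / 0.835869 ≈ 0.8470

0.8470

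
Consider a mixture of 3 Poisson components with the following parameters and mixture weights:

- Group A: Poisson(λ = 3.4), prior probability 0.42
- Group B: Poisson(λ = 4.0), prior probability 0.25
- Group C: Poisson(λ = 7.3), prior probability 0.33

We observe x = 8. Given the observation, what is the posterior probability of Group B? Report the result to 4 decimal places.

Apply Bayes' rule: the posterior for each component is proportional to its prior times its likelihood at x.
Evaluate each component's likelihood at the observed value:
  f_A = e^(−3.4)·3.4^8/8! = 0.0147812
  f_B = e^(−4.0)·4.0^8/8! = 0.0297702
  f_C = e^(−7.3)·7.3^8/8! = 0.135118
Weight by the priors:
  π_A·f_A = 0.42 × 0.0147812 = 0.0062081
  π_B·f_B = 0.25 × 0.0297702 = 0.00744255
  π_C·f_C = 0.33 × 0.135118 = 0.0445889
Denominator: 0.0062081 + 0.00744255 + 0.0445889 = 0.0582395
So the posterior for Group B is 0.00744255 / 0.0582395 ≈ 0.1278.

0.1278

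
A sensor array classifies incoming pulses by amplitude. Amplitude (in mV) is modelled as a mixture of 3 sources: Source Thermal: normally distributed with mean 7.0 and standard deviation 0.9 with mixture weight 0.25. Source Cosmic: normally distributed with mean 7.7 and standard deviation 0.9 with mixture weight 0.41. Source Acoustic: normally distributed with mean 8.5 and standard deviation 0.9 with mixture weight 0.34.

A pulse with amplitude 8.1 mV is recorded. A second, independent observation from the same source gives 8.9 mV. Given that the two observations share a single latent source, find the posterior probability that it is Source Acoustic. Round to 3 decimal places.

0.628

P(component k | x) = w_k·f_k(x) / marginal(x), where marginal(x) = Σ_j w_j·f_j(x).
Since both observations come from the same component, the likelihood for component k is f_k(x₁)·f_k(x₂).
  L_Thermal = [(1/(0.9·√(2π)))·exp(−(8.1−7.0)²/(2·0.9²)) = 0.443269·exp(-0.74691) = 0.210033] × [0.0477406] = 0.0100271
  L_Cosmic = [(1/(0.9·√(2π)))·exp(−(8.1−7.7)²/(2·0.9²)) = 0.443269·exp(-0.09877) = 0.401582] × [0.182233] = 0.0731817
  L_Acoustic = [(1/(0.9·√(2π)))·exp(−(8.1−8.5)²/(2·0.9²)) = 0.443269·exp(-0.09877) = 0.401582] × [0.401582] = 0.161268
Unnormalised posteriors:
  w_Thermal·L_Thermal = 0.25 × 0.0100271 = 0.00250677
  w_Cosmic·L_Cosmic = 0.41 × 0.0731817 = 0.0300045
  w_Acoustic·L_Acoustic = 0.34 × 0.161268 = 0.0548312
Denominator: 0.00250677 + 0.0300045 + 0.0548312 = 0.0873424
Responsibility of Source Acoustic: 0.0548312 / 0.0873424 ≈ 0.628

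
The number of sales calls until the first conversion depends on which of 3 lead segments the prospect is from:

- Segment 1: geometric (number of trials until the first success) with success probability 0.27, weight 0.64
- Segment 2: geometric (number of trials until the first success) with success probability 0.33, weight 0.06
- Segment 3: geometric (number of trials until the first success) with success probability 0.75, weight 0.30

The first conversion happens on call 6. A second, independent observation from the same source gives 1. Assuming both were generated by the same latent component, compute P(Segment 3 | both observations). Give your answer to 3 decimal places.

P(component k | x) = P(Z=k)·f_k(x) / marginal(x), where marginal(x) = Σ_j P(Z=j)·f_j(x).
Since both observations come from the same component, the likelihood for component k is f_k(x₁)·f_k(x₂).
  f_1 = [0.27·(1−0.27)^5 = 0.27·0.207307 = 0.0559729] × [0.27] = 0.0151127
  f_2 = [0.33·(1−0.33)^5 = 0.33·0.135013 = 0.0445541] × [0.33] = 0.0147029
  f_3 = [0.75·(1−0.75)^5 = 0.75·0.000976562 = 0.000732422] × [0.75] = 0.000549316
Multiply by the mixture weights:
  P(Z=1)·f_1 = 0.64 × 0.0151127 = 0.00967212
  P(Z=2)·f_2 = 0.06 × 0.0147029 = 0.000882172
  P(Z=3)·f_3 = 0.30 × 0.000549316 = 0.000164795
Evidence: 0.00967212 + 0.000882172 + 0.000164795 = 0.0107191
P(Segment 3 | x) ≈ 0.015

0.015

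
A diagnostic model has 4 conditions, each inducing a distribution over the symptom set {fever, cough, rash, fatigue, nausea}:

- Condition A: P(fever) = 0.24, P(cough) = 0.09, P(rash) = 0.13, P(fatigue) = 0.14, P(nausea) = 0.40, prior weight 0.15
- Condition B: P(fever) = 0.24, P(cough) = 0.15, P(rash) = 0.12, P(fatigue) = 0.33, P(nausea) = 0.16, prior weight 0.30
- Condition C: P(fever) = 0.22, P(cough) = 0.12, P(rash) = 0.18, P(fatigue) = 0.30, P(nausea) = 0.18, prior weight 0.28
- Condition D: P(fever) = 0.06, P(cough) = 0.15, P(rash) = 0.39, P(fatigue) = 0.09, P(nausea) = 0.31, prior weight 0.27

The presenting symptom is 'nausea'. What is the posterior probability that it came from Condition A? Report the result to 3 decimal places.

The responsibility of component k is P(Z=k) f_k(x) divided by Σ_j P(Z=j) f_j(x).
Component likelihoods at x = 'nausea':
  p_A = P(nausea | comp) = 0.40
  p_B = P(nausea | comp) = 0.16
  p_C = P(nausea | comp) = 0.18
  p_D = P(nausea | comp) = 0.31
Unnormalised posteriors:
  P(Z=A)·p_A = 0.15 × 0.4 = 0.06
  P(Z=B)·p_B = 0.30 × 0.16 = 0.048
  P(Z=C)·p_C = 0.28 × 0.18 = 0.0504
  P(Z=D)·p_D = 0.27 × 0.31 = 0.0837
Denominator: 0.06 + 0.048 + 0.0504 + 0.0837 = 0.2421
Responsibility of Condition A: 0.06 / 0.2421 ≈ 0.248

0.248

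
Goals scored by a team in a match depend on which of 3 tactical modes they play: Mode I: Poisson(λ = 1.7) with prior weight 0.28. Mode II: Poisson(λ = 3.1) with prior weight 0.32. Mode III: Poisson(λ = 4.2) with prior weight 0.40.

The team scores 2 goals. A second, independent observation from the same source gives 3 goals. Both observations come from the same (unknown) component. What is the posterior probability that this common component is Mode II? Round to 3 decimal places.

0.426

Posterior ∝ prior × likelihood, so P(k | x) ∝ π_k f_k(x); normalise over all components.
Since both observations come from the same component, the likelihood for component k is f_k(x₁)·f_k(x₂).
  L_I = [e^(−1.7)·1.7^2/2! = 0.263978] × [0.149587] = 0.0394877
  L_II = [e^(−3.1)·3.1^2/2! = 0.216461] × [0.223677] = 0.0484174
  L_III = [e^(−4.2)·4.2^2/2! = 0.132261] × [0.185165] = 0.0244902
Multiply by the mixture weights:
  π_I·L_I = 0.28 × 0.0394877 = 0.0110566
  π_II·L_II = 0.32 × 0.0484174 = 0.0154936
  π_III·L_III = 0.40 × 0.0244902 = 0.00979606
Evidence: 0.0110566 + 0.0154936 + 0.00979606 = 0.0363462
P(Mode II | x₁,x₂) = 0.0154936 / 0.0363462 ≈ 0.426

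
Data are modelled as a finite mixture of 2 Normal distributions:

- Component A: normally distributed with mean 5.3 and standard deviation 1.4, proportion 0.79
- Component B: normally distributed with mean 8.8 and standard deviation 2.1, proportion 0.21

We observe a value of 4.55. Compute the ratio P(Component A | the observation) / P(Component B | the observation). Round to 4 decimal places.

Posterior odds = (w_i f_i(x)) / (w_j f_j(x)); the normalising sum cancels.
Evaluate each component's likelihood at the observed value:
  L_A = 0.246867
  L_B = 0.0245074
0.195025 / 0.00514656 ≈ 37.8942

37.8942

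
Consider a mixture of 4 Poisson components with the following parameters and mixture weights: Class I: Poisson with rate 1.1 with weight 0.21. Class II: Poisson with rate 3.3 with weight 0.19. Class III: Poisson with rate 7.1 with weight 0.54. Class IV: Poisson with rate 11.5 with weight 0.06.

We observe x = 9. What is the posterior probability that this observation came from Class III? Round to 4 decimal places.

Posterior ∝ prior × likelihood, so P(k | x) ∝ π_k f_k(x); normalise over all components.
Poisson probabilities:
  f_I = 2.16295e-06
  f_II = 0.00471727
  f_III = 0.104249
  f_IV = 0.0982044
Multiply by the mixture weights:
  π_I·f_I = 0.21 × 2.16295e-06 = 4.5422e-07
  π_II·f_II = 0.19 × 0.00471727 = 0.000896281
  π_III·f_III = 0.54 × 0.104249 = 0.0562944
  π_IV·f_IV = 0.06 × 0.0982044 = 0.00589226
Evidence: 4.5422e-07 + 0.000896281 + 0.0562944 + 0.00589226 = 0.0630834
P(Class III | data) = 0.0562944 / 0.0630834 ≈ 0.8924

0.8924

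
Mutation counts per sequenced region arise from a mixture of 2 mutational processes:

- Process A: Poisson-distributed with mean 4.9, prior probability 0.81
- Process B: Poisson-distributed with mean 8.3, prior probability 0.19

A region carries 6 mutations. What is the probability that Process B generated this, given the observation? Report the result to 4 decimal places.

Apply Bayes' rule: the posterior for each component is proportional to its prior times its likelihood at x.
Evaluate each component's likelihood at the observed value:
  L_A = 0.143153
  L_B = 0.112847
Prior × likelihood for each component:
  π_A·L_A = 0.81 × 0.143153 = 0.115954
  π_B·L_B = 0.19 × 0.112847 = 0.021441
Sum: 0.115954 + 0.021441 = 0.137395
P(Process B | data) = 0.021441 / 0.137395 ≈ 0.1561

0.1561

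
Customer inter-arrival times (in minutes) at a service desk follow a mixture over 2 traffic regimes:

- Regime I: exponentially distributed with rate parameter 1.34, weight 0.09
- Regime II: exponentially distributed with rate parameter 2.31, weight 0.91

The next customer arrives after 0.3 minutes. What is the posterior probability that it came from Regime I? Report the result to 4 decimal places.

0.0713

Posterior ∝ prior × likelihood, so P(k | x) ∝ P(Z=k) f_k(x); normalise over all components.
Component likelihoods at x = 0.3 minutes:
  f_I = 0.896434
  f_II = 1.15517
Prior × likelihood for each component:
  P(Z=I)·f_I = 0.09 × 0.896434 = 0.0806791
  P(Z=II)·f_II = 0.91 × 1.15517 = 1.0512
Sum: 0.0806791 + 1.0512 = 1.13188
So the posterior for Regime I is 0.0806791 / 1.13188 ≈ 0.0713.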